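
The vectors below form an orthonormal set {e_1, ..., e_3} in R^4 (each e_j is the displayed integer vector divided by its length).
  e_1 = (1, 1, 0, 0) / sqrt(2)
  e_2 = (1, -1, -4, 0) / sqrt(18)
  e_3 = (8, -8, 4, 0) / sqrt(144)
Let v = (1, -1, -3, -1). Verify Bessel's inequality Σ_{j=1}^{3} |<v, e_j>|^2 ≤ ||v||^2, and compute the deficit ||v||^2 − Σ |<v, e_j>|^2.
Σ |<v, e_j>|^2 = 11; ||v||^2 = 12; deficit = 1

Write each e_j = u_j / sqrt(<u_j, u_j>) where u_j is the displayed integer vector. Then <v, e_j> = <v, u_j> / sqrt(<u_j, u_j>), so |<v, e_j>|^2 = <v, u_j>^2 / <u_j, u_j>.
Coefficients: <v, e_1> = 0/sqrt(2), <v, e_2> = 14/sqrt(18), <v, e_3> = 4/sqrt(144).
Square and sum: Σ |<v, e_j>|^2 = 11.
Compute ||v||^2 = v·v = 12.
Deficit = 12 − 11 = 1 ≥ 0, confirming Bessel's inequality. (The deficit equals ||v − Σ <v,e_j> e_j||^2, the squared distance from v to span{e_j}.)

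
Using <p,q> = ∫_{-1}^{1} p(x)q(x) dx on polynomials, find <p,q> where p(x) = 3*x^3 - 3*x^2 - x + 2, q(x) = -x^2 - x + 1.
<p,q> = 4/3

Expand the product: p(x)·q(x) = -3*x^5 + 7*x^3 - 4*x^2 - 3*x + 2.
∫_{-1}^{1} of each monomial x^k gives [2/(k+1) if k even, 0 if k odd]. Integrating term-by-term (or equivalently evaluating the antiderivative F(x) = -x^6/2 + 7*x^4/4 - 4*x^3/3 - 3*x^2/2 + 2*x at the endpoints):
  F(1) − F(−1) = 5/12 − (-11/12) = 4/3.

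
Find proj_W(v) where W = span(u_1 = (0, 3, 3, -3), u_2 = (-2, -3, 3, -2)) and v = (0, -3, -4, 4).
proj_W(v) = (11/37, -231/74, -297/74, 143/37)

Set up U = [u_1 | ... | u_2] ∈ R^(4×2). The projector onto W = col(U) is P = U (U^T U)^(-1) U^T.
Compute U^T U =
  [27, 6]
  [6, 26],
and U^T v = (-33, -11).
Solve U^T U · c = U^T v for the coefficients: c = (-44/37, -11/74). The projection is proj_W(v) = U c.
Check: (v - proj_W(v)) · u_1 = 0  (should be 0).
Check: (v - proj_W(v)) · u_2 = 0  (should be 0).
Result: proj_W(v) = (11/37, -231/74, -297/74, 143/37).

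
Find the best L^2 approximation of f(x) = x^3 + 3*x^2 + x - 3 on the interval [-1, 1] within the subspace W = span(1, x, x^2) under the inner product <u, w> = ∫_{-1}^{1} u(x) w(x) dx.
g(x) = 3*x^2 + 8*x/5 - 3

The best approximation g ∈ W is the orthogonal projection of f onto W. Writing g = a_0 + a_1 x + a_2 x^2, the coefficients solve the normal equations G · a = b where
  G_{ij} = <φ_i, φ_j> and b_i = <f, φ_i>, with φ_0 = 1, φ_1 = x, φ_2 = x^2.
G =
  [2, 0, 2/3]
  [0, 2/3, 0]
  [2/3, 0, 2/5],
b = (-4, 16/15, -4/5).
Solving gives a_0 = -3, a_1 = 8/5, a_2 = 3, so
  g(x) = 3*x^2 + 8*x/5 - 3.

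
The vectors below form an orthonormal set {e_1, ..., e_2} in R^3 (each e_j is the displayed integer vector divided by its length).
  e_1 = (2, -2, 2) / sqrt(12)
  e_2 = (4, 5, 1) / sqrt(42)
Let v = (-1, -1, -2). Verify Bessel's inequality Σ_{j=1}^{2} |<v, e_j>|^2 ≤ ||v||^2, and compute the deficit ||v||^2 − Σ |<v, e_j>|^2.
Σ |<v, e_j>|^2 = 59/14; ||v||^2 = 6; deficit = 25/14

Write each e_j = u_j / sqrt(<u_j, u_j>) where u_j is the displayed integer vector. Then <v, e_j> = <v, u_j> / sqrt(<u_j, u_j>), so |<v, e_j>|^2 = <v, u_j>^2 / <u_j, u_j>.
Coefficients: <v, e_1> = -4/sqrt(12), <v, e_2> = -11/sqrt(42).
Square and sum: Σ |<v, e_j>|^2 = 59/14.
Compute ||v||^2 = v·v = 6.
Deficit = 6 − 59/14 = 25/14 ≥ 0, confirming Bessel's inequality. (The deficit equals ||v − Σ <v,e_j> e_j||^2, the squared distance from v to span{e_j}.)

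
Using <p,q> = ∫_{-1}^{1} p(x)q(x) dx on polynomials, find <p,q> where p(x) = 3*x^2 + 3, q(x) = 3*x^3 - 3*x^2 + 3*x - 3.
<p,q> = -168/5

Expand the product: p(x)·q(x) = 9*x^5 - 9*x^4 + 18*x^3 - 18*x^2 + 9*x - 9.
∫_{-1}^{1} of each monomial x^k gives [2/(k+1) if k even, 0 if k odd]. Integrating term-by-term (or equivalently evaluating the antiderivative F(x) = 3*x^6/2 - 9*x^5/5 + 9*x^4/2 - 6*x^3 + 9*x^2/2 - 9*x at the endpoints):
  F(1) − F(−1) = -63/10 − (273/10) = -168/5.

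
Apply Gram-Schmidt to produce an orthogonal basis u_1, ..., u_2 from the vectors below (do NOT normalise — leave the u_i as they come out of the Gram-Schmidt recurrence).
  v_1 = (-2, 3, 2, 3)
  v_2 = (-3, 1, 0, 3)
Orthogonal basis:
  u_1 = (-2, 3, 2, 3)
  u_2 = (-21/13, -14/13, -18/13, 12/13)

Apply the Gram-Schmidt recurrence
  u_1 = v_1
  u_i = v_i − Σ_{j<i} ((v_i · u_j) / (u_j · u_j)) · u_j.

Step by step this gives:
  u_1 = (-2, 3, 2, 3)
  u_2 = (-21/13, -14/13, -18/13, 12/13)

Orthogonality check:
  u_2 · u_1 = 0 (should be 0)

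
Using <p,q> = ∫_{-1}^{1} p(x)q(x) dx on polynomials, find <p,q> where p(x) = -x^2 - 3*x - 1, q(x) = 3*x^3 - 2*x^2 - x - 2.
<p,q> = 88/15

Expand the product: p(x)·q(x) = -3*x^5 - 7*x^4 + 4*x^3 + 7*x^2 + 7*x + 2.
∫_{-1}^{1} of each monomial x^k gives [2/(k+1) if k even, 0 if k odd]. Integrating term-by-term (or equivalently evaluating the antiderivative F(x) = -x^6/2 - 7*x^5/5 + x^4 + 7*x^3/3 + 7*x^2/2 + 2*x at the endpoints):
  F(1) − F(−1) = 104/15 − (16/15) = 88/15.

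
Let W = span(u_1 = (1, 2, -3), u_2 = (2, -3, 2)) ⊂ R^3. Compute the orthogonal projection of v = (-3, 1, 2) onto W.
proj_W(v) = (-449/138, 41/69, 227/138)

Set up U = [u_1 | ... | u_2] ∈ R^(3×2). The projector onto W = col(U) is P = U (U^T U)^(-1) U^T.
Compute U^T U =
  [14, -10]
  [-10, 17],
and U^T v = (-7, -5).
Solve U^T U · c = U^T v for the coefficients: c = (-169/138, -70/69). The projection is proj_W(v) = U c.
Check: (v - proj_W(v)) · u_1 = 0  (should be 0).
Check: (v - proj_W(v)) · u_2 = 0  (should be 0).
Result: proj_W(v) = (-449/138, 41/69, 227/138).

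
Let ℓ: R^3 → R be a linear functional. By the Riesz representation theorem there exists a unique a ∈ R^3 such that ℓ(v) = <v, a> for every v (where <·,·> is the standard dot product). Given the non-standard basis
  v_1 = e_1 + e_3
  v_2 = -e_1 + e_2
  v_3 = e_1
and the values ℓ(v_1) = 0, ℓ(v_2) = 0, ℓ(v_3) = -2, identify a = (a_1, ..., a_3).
a = (-2, -2, 2)

Write a = (a_1, ..., a_3) in the standard basis. For each basis vector v_i, ℓ(v_i) = <v_i, a> is a linear equation in the a_j's. Collect the n equations into a matrix system V a = ℓ, where row i of V is v_i (expressed in the standard basis). Since V is invertible (lower-triangular with 1s on the diagonal, up to permutation), solve by back-substitution:
  V =
[[1, 0, 1],
 [-1, 1, 0],
 [1, 0, 0]]
  V a = (0, 0, -2)
Solving gives a = (-2, -2, 2).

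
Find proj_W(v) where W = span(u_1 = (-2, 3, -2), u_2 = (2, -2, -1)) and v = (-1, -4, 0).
proj_W(v) = (128/89, -170/89, 62/89)

Set up U = [u_1 | ... | u_2] ∈ R^(3×2). The projector onto W = col(U) is P = U (U^T U)^(-1) U^T.
Compute U^T U =
  [17, -8]
  [-8, 9],
and U^T v = (-10, 6).
Solve U^T U · c = U^T v for the coefficients: c = (-42/89, 22/89). The projection is proj_W(v) = U c.
Check: (v - proj_W(v)) · u_1 = 0  (should be 0).
Check: (v - proj_W(v)) · u_2 = 0  (should be 0).
Result: proj_W(v) = (128/89, -170/89, 62/89).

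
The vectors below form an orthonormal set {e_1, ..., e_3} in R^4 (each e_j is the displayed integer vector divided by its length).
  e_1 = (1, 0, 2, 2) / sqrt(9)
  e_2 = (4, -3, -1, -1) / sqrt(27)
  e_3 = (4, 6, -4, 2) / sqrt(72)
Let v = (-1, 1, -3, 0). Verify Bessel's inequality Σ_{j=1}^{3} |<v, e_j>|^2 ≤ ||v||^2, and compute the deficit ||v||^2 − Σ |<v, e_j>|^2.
Σ |<v, e_j>|^2 = 473/54; ||v||^2 = 11; deficit = 121/54

Write each e_j = u_j / sqrt(<u_j, u_j>) where u_j is the displayed integer vector. Then <v, e_j> = <v, u_j> / sqrt(<u_j, u_j>), so |<v, e_j>|^2 = <v, u_j>^2 / <u_j, u_j>.
Coefficients: <v, e_1> = -7/sqrt(9), <v, e_2> = -4/sqrt(27), <v, e_3> = 14/sqrt(72).
Square and sum: Σ |<v, e_j>|^2 = 473/54.
Compute ||v||^2 = v·v = 11.
Deficit = 11 − 473/54 = 121/54 ≥ 0, confirming Bessel's inequality. (The deficit equals ||v − Σ <v,e_j> e_j||^2, the squared distance from v to span{e_j}.)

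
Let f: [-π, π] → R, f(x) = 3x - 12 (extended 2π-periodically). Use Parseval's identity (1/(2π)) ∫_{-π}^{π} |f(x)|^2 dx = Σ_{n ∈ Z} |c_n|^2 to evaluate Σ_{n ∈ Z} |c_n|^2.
Σ |c_n|^2 = 3π^2 + 144

Expand and integrate term by term over [-π, π]:
  ∫ (3x)^2 dx = 9·(2π^3/3); ∫ 2·3·(-12)·x dx = 0 (odd integrand); ∫ (-12)^2 dx = 144·2π.
So (1/(2π)) ∫_{-π}^{π} (3x - 12)^2 dx = 9π^2/3 + 144 = 3π^2 + 144.
Parseval ⇒ Σ |c_n|^2 = 3π^2 + 144.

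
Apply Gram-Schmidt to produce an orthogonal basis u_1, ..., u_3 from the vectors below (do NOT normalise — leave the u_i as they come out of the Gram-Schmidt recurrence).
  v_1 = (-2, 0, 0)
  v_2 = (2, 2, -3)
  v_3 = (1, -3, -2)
Orthogonal basis:
  u_1 = (-2, 0, 0)
  u_2 = (0, 2, -3)
  u_3 = (0, -3, -2)

Apply the Gram-Schmidt recurrence
  u_1 = v_1
  u_i = v_i − Σ_{j<i} ((v_i · u_j) / (u_j · u_j)) · u_j.

Step by step this gives:
  u_1 = (-2, 0, 0)
  u_2 = (0, 2, -3)
  u_3 = (0, -3, -2)

Orthogonality check:
  u_2 · u_1 = 0 (should be 0)
  u_3 · u_1 = 0 (should be 0)
  u_3 · u_2 = 0 (should be 0)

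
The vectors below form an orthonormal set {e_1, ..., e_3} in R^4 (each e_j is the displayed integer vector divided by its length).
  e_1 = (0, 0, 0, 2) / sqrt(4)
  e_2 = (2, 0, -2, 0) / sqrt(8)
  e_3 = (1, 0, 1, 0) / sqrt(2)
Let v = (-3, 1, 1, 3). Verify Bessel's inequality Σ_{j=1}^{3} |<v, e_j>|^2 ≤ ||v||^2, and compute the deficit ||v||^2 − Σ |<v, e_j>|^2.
Σ |<v, e_j>|^2 = 19; ||v||^2 = 20; deficit = 1

Write each e_j = u_j / sqrt(<u_j, u_j>) where u_j is the displayed integer vector. Then <v, e_j> = <v, u_j> / sqrt(<u_j, u_j>), so |<v, e_j>|^2 = <v, u_j>^2 / <u_j, u_j>.
Coefficients: <v, e_1> = 6/sqrt(4), <v, e_2> = -8/sqrt(8), <v, e_3> = -2/sqrt(2).
Square and sum: Σ |<v, e_j>|^2 = 19.
Compute ||v||^2 = v·v = 20.
Deficit = 20 − 19 = 1 ≥ 0, confirming Bessel's inequality. (The deficit equals ||v − Σ <v,e_j> e_j||^2, the squared distance from v to span{e_j}.)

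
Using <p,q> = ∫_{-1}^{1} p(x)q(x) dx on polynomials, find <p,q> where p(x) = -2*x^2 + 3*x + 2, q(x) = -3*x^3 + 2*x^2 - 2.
<p,q> = -118/15

Expand the product: p(x)·q(x) = 6*x^5 - 13*x^4 + 8*x^2 - 6*x - 4.
∫_{-1}^{1} of each monomial x^k gives [2/(k+1) if k even, 0 if k odd]. Integrating term-by-term (or equivalently evaluating the antiderivative F(x) = x^6 - 13*x^5/5 + 8*x^3/3 - 3*x^2 - 4*x at the endpoints):
  F(1) − F(−1) = -89/15 − (29/15) = -118/15.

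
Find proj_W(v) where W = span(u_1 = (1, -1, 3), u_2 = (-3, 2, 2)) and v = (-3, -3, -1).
proj_W(v) = (-47/93, 40/93, -64/93)

Set up U = [u_1 | ... | u_2] ∈ R^(3×2). The projector onto W = col(U) is P = U (U^T U)^(-1) U^T.
Compute U^T U =
  [11, 1]
  [1, 17],
and U^T v = (-3, 1).
Solve U^T U · c = U^T v for the coefficients: c = (-26/93, 7/93). The projection is proj_W(v) = U c.
Check: (v - proj_W(v)) · u_1 = 0  (should be 0).
Check: (v - proj_W(v)) · u_2 = 0  (should be 0).
Result: proj_W(v) = (-47/93, 40/93, -64/93).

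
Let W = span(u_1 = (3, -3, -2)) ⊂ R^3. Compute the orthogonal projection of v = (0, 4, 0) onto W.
proj_W(v) = (-18/11, 18/11, 12/11)

Set up U = [u_1 | ... | u_1] ∈ R^(3×1). The projector onto W = col(U) is P = U (U^T U)^(-1) U^T.
Compute U^T U =
  [22],
and U^T v = (-12).
Solve U^T U · c = U^T v for the coefficients: c = (-6/11). The projection is proj_W(v) = U c.
Check: (v - proj_W(v)) · u_1 = 0  (should be 0).
Result: proj_W(v) = (-18/11, 18/11, 12/11).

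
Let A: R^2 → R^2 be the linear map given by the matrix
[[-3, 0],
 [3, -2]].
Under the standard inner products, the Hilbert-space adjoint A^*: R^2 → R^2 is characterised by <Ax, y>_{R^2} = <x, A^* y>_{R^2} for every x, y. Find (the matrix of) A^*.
A^* = A^T =
[[-3, 3],
 [0, -2]]

For real matrices with standard dot products, the defining identity <Ax, y> = <x, A^* y> gives (Ax)^T y = x^T (A^*) y, i.e. x^T A^T y = x^T (A^*) y. Since this holds for all x, y, we must have A^* = A^T. Therefore
A^* =
[[-3, 3],
 [0, -2]].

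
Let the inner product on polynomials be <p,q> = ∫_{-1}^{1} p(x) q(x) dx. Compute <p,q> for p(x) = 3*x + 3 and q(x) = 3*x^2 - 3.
<p,q> = -12

Expand the product: p(x)·q(x) = 9*x^3 + 9*x^2 - 9*x - 9.
∫_{-1}^{1} of each monomial x^k gives [2/(k+1) if k even, 0 if k odd]. Integrating term-by-term (or equivalently evaluating the antiderivative F(x) = 9*x^4/4 + 3*x^3 - 9*x^2/2 - 9*x at the endpoints):
  F(1) − F(−1) = -33/4 − (15/4) = -12.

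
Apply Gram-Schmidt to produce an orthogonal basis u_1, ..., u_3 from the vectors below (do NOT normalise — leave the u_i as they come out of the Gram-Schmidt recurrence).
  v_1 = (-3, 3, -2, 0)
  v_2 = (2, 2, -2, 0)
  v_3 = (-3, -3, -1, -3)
Orthogonal basis:
  u_1 = (-3, 3, -2, 0)
  u_2 = (28/11, 16/11, -18/11, 0)
  u_3 = (-12/31, -60/31, -72/31, -3)

Apply the Gram-Schmidt recurrence
  u_1 = v_1
  u_i = v_i − Σ_{j<i} ((v_i · u_j) / (u_j · u_j)) · u_j.

Step by step this gives:
  u_1 = (-3, 3, -2, 0)
  u_2 = (28/11, 16/11, -18/11, 0)
  u_3 = (-12/31, -60/31, -72/31, -3)

Orthogonality check:
  u_2 · u_1 = 0 (should be 0)
  u_3 · u_1 = 0 (should be 0)
  u_3 · u_2 = 0 (should be 0)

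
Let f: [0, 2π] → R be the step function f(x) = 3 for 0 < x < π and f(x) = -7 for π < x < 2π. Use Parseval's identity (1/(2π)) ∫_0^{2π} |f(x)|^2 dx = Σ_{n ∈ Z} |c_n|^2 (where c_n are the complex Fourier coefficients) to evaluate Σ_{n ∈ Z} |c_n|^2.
Σ |c_n|^2 = 29

Parseval equates the L^2 energy of f (normalised by 1/(2π)) with the ℓ^2 sum of its Fourier coefficients: (1/(2π)) ∫_0^{2π} |f|^2 = Σ |c_n|^2.
Compute the left side: (1/(2π)) [∫_0^π 3^2 dx + ∫_π^{2π} (-7)^2 dx] = (1/(2π)) · (9π + 49π) = (9 + 49)/2 = 29.
So Σ_{n ∈ Z} |c_n|^2 = 29.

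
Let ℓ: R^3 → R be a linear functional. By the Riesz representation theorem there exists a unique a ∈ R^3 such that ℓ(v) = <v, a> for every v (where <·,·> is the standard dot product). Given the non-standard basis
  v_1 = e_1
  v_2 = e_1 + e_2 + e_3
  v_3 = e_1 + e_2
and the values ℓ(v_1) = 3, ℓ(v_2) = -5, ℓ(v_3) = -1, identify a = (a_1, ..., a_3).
a = (3, -4, -4)

Write a = (a_1, ..., a_3) in the standard basis. For each basis vector v_i, ℓ(v_i) = <v_i, a> is a linear equation in the a_j's. Collect the n equations into a matrix system V a = ℓ, where row i of V is v_i (expressed in the standard basis). Since V is invertible (lower-triangular with 1s on the diagonal, up to permutation), solve by back-substitution:
  V =
[[1, 0, 0],
 [1, 1, 1],
 [1, 1, 0]]
  V a = (3, -5, -1)
Solving gives a = (3, -4, -4).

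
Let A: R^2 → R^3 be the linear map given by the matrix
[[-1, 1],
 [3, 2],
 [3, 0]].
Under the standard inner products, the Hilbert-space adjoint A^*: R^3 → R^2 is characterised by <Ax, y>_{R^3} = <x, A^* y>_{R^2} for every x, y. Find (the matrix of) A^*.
A^* = A^T =
[[-1, 3, 3],
 [1, 2, 0]]

For real matrices with standard dot products, the defining identity <Ax, y> = <x, A^* y> gives (Ax)^T y = x^T (A^*) y, i.e. x^T A^T y = x^T (A^*) y. Since this holds for all x, y, we must have A^* = A^T. Therefore
A^* =
[[-1, 3, 3],
 [1, 2, 0]].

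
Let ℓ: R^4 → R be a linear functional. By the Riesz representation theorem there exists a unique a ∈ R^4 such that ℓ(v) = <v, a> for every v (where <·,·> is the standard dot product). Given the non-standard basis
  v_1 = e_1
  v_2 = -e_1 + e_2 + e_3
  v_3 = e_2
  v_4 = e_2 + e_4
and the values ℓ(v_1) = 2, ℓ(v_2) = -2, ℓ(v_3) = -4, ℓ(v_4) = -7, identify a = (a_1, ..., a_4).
a = (2, -4, 4, -3)

Write a = (a_1, ..., a_4) in the standard basis. For each basis vector v_i, ℓ(v_i) = <v_i, a> is a linear equation in the a_j's. Collect the n equations into a matrix system V a = ℓ, where row i of V is v_i (expressed in the standard basis). Since V is invertible (lower-triangular with 1s on the diagonal, up to permutation), solve by back-substitution:
  V =
[[1, 0, 0, 0],
 [-1, 1, 1, 0],
 [0, 1, 0, 0],
 [0, 1, 0, 1]]
  V a = (2, -2, -4, -7)
Solving gives a = (2, -4, 4, -3).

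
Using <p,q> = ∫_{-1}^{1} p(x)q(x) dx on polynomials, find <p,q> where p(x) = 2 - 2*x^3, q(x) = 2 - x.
<p,q> = 44/5

Expand the product: p(x)·q(x) = 2*x^4 - 4*x^3 - 2*x + 4.
∫_{-1}^{1} of each monomial x^k gives [2/(k+1) if k even, 0 if k odd]. Integrating term-by-term (or equivalently evaluating the antiderivative F(x) = 2*x^5/5 - x^4 - x^2 + 4*x at the endpoints):
  F(1) − F(−1) = 12/5 − (-32/5) = 44/5.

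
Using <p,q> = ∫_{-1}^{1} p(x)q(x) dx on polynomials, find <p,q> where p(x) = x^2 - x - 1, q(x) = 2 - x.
<p,q> = -2

Expand the product: p(x)·q(x) = -x^3 + 3*x^2 - x - 2.
∫_{-1}^{1} of each monomial x^k gives [2/(k+1) if k even, 0 if k odd]. Integrating term-by-term (or equivalently evaluating the antiderivative F(x) = -x^4/4 + x^3 - x^2/2 - 2*x at the endpoints):
  F(1) − F(−1) = -7/4 − (1/4) = -2.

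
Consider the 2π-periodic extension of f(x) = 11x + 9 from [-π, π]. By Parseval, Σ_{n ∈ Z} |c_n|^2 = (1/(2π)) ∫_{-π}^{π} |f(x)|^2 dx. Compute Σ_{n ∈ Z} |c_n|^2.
Σ |c_n|^2 = 121π^2/3 + 81

Expand and integrate term by term over [-π, π]:
  ∫ (11x)^2 dx = 121·(2π^3/3); ∫ 2·11·(9)·x dx = 0 (odd integrand); ∫ 9^2 dx = 81·2π.
So (1/(2π)) ∫_{-π}^{π} (11x + 9)^2 dx = 121π^2/3 + 81 = 121π^2/3 + 81.
Parseval ⇒ Σ |c_n|^2 = 121π^2/3 + 81.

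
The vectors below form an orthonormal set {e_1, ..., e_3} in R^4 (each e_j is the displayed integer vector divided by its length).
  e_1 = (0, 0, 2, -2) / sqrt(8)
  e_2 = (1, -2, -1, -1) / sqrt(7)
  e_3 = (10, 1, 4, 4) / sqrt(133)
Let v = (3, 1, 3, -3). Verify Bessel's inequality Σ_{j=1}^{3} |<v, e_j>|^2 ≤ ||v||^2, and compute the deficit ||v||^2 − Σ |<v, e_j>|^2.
Σ |<v, e_j>|^2 = 482/19; ||v||^2 = 28; deficit = 50/19

Write each e_j = u_j / sqrt(<u_j, u_j>) where u_j is the displayed integer vector. Then <v, e_j> = <v, u_j> / sqrt(<u_j, u_j>), so |<v, e_j>|^2 = <v, u_j>^2 / <u_j, u_j>.
Coefficients: <v, e_1> = 12/sqrt(8), <v, e_2> = 1/sqrt(7), <v, e_3> = 31/sqrt(133).
Square and sum: Σ |<v, e_j>|^2 = 482/19.
Compute ||v||^2 = v·v = 28.
Deficit = 28 − 482/19 = 50/19 ≥ 0, confirming Bessel's inequality. (The deficit equals ||v − Σ <v,e_j> e_j||^2, the squared distance from v to span{e_j}.)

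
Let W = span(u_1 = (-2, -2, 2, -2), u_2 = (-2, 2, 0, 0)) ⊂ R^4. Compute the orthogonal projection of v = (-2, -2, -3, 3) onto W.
proj_W(v) = (1/2, 1/2, -1/2, 1/2)

Set up U = [u_1 | ... | u_2] ∈ R^(4×2). The projector onto W = col(U) is P = U (U^T U)^(-1) U^T.
Compute U^T U =
  [16, 0]
  [0, 8],
and U^T v = (-4, 0).
Solve U^T U · c = U^T v for the coefficients: c = (-1/4, 0). The projection is proj_W(v) = U c.
Check: (v - proj_W(v)) · u_1 = 0  (should be 0).
Check: (v - proj_W(v)) · u_2 = 0  (should be 0).
Result: proj_W(v) = (1/2, 1/2, -1/2, 1/2).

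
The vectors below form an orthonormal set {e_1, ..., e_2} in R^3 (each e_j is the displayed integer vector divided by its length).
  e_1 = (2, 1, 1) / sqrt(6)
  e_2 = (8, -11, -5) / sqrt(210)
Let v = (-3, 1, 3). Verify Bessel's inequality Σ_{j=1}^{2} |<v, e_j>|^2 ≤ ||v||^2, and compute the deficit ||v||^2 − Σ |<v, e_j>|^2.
Σ |<v, e_j>|^2 = 88/7; ||v||^2 = 19; deficit = 45/7

Write each e_j = u_j / sqrt(<u_j, u_j>) where u_j is the displayed integer vector. Then <v, e_j> = <v, u_j> / sqrt(<u_j, u_j>), so |<v, e_j>|^2 = <v, u_j>^2 / <u_j, u_j>.
Coefficients: <v, e_1> = -2/sqrt(6), <v, e_2> = -50/sqrt(210).
Square and sum: Σ |<v, e_j>|^2 = 88/7.
Compute ||v||^2 = v·v = 19.
Deficit = 19 − 88/7 = 45/7 ≥ 0, confirming Bessel's inequality. (The deficit equals ||v − Σ <v,e_j> e_j||^2, the squared distance from v to span{e_j}.)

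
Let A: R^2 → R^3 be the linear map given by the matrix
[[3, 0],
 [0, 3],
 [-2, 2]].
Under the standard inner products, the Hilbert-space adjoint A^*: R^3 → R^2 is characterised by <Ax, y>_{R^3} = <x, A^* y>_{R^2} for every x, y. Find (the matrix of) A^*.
A^* = A^T =
[[3, 0, -2],
 [0, 3, 2]]

For real matrices with standard dot products, the defining identity <Ax, y> = <x, A^* y> gives (Ax)^T y = x^T (A^*) y, i.e. x^T A^T y = x^T (A^*) y. Since this holds for all x, y, we must have A^* = A^T. Therefore
A^* =
[[3, 0, -2],
 [0, 3, 2]].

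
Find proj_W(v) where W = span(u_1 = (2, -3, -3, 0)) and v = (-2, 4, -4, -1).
proj_W(v) = (-4/11, 6/11, 6/11, 0)

Set up U = [u_1 | ... | u_1] ∈ R^(4×1). The projector onto W = col(U) is P = U (U^T U)^(-1) U^T.
Compute U^T U =
  [22],
and U^T v = (-4).
Solve U^T U · c = U^T v for the coefficients: c = (-2/11). The projection is proj_W(v) = U c.
Check: (v - proj_W(v)) · u_1 = 0  (should be 0).
Result: proj_W(v) = (-4/11, 6/11, 6/11, 0).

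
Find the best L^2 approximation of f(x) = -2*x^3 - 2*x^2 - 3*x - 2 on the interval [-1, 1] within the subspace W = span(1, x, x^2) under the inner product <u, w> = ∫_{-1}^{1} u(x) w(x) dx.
g(x) = -2*x^2 - 21*x/5 - 2

The best approximation g ∈ W is the orthogonal projection of f onto W. Writing g = a_0 + a_1 x + a_2 x^2, the coefficients solve the normal equations G · a = b where
  G_{ij} = <φ_i, φ_j> and b_i = <f, φ_i>, with φ_0 = 1, φ_1 = x, φ_2 = x^2.
G =
  [2, 0, 2/3]
  [0, 2/3, 0]
  [2/3, 0, 2/5],
b = (-16/3, -14/5, -32/15).
Solving gives a_0 = -2, a_1 = -21/5, a_2 = -2, so
  g(x) = -2*x^2 - 21*x/5 - 2.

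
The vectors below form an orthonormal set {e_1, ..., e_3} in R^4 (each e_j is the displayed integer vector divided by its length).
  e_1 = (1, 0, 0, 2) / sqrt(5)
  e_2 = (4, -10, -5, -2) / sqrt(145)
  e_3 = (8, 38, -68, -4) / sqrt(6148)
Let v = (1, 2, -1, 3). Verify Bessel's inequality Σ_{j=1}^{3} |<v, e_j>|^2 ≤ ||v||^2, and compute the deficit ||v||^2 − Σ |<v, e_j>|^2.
Σ |<v, e_j>|^2 = 794/53; ||v||^2 = 15; deficit = 1/53

Write each e_j = u_j / sqrt(<u_j, u_j>) where u_j is the displayed integer vector. Then <v, e_j> = <v, u_j> / sqrt(<u_j, u_j>), so |<v, e_j>|^2 = <v, u_j>^2 / <u_j, u_j>.
Coefficients: <v, e_1> = 7/sqrt(5), <v, e_2> = -17/sqrt(145), <v, e_3> = 140/sqrt(6148).
Square and sum: Σ |<v, e_j>|^2 = 794/53.
Compute ||v||^2 = v·v = 15.
Deficit = 15 − 794/53 = 1/53 ≥ 0, confirming Bessel's inequality. (The deficit equals ||v − Σ <v,e_j> e_j||^2, the squared distance from v to span{e_j}.)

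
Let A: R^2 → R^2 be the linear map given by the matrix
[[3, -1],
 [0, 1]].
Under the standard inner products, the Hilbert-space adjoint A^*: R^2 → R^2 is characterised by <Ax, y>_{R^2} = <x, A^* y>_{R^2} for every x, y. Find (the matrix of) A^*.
A^* = A^T =
[[3, 0],
 [-1, 1]]

For real matrices with standard dot products, the defining identity <Ax, y> = <x, A^* y> gives (Ax)^T y = x^T (A^*) y, i.e. x^T A^T y = x^T (A^*) y. Since this holds for all x, y, we must have A^* = A^T. Therefore
A^* =
[[3, 0],
 [-1, 1]].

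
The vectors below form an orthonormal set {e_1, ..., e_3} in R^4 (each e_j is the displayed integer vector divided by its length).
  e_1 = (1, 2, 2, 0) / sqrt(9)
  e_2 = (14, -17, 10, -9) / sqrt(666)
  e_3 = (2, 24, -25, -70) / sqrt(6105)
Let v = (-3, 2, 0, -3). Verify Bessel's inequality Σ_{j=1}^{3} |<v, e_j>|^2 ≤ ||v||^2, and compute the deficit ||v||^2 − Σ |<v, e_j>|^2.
Σ |<v, e_j>|^2 = 1553/110; ||v||^2 = 22; deficit = 867/110

Write each e_j = u_j / sqrt(<u_j, u_j>) where u_j is the displayed integer vector. Then <v, e_j> = <v, u_j> / sqrt(<u_j, u_j>), so |<v, e_j>|^2 = <v, u_j>^2 / <u_j, u_j>.
Coefficients: <v, e_1> = 1/sqrt(9), <v, e_2> = -49/sqrt(666), <v, e_3> = 252/sqrt(6105).
Square and sum: Σ |<v, e_j>|^2 = 1553/110.
Compute ||v||^2 = v·v = 22.
Deficit = 22 − 1553/110 = 867/110 ≥ 0, confirming Bessel's inequality. (The deficit equals ||v − Σ <v,e_j> e_j||^2, the squared distance from v to span{e_j}.)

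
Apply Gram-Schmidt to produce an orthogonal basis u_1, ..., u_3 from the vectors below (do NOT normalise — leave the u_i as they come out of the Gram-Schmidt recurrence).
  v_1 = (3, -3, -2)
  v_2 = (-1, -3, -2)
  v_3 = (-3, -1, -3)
Orthogonal basis:
  u_1 = (3, -3, -2)
  u_2 = (-26/11, -18/11, -12/11)
  u_3 = (0, 14/13, -21/13)

Apply the Gram-Schmidt recurrence
  u_1 = v_1
  u_i = v_i − Σ_{j<i} ((v_i · u_j) / (u_j · u_j)) · u_j.

Step by step this gives:
  u_1 = (3, -3, -2)
  u_2 = (-26/11, -18/11, -12/11)
  u_3 = (0, 14/13, -21/13)

Orthogonality check:
  u_2 · u_1 = 0 (should be 0)
  u_3 · u_1 = 0 (should be 0)
  u_3 · u_2 = 0 (should be 0)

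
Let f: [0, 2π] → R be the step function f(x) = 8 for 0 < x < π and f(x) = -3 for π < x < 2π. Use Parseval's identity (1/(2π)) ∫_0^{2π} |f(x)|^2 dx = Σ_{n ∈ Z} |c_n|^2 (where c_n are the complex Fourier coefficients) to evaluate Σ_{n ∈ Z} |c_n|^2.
Σ |c_n|^2 = 73/2

Parseval equates the L^2 energy of f (normalised by 1/(2π)) with the ℓ^2 sum of its Fourier coefficients: (1/(2π)) ∫_0^{2π} |f|^2 = Σ |c_n|^2.
Compute the left side: (1/(2π)) [∫_0^π 8^2 dx + ∫_π^{2π} (-3)^2 dx] = (1/(2π)) · (64π + 9π) = (64 + 9)/2 = 73/2.
So Σ_{n ∈ Z} |c_n|^2 = 73/2.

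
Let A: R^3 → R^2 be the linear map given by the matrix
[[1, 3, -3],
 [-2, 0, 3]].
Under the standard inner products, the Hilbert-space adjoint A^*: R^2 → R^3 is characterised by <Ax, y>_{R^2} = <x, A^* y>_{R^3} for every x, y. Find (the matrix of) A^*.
A^* = A^T =
[[1, -2],
 [3, 0],
 [-3, 3]]

For real matrices with standard dot products, the defining identity <Ax, y> = <x, A^* y> gives (Ax)^T y = x^T (A^*) y, i.e. x^T A^T y = x^T (A^*) y. Since this holds for all x, y, we must have A^* = A^T. Therefore
A^* =
[[1, -2],
 [3, 0],
 [-3, 3]].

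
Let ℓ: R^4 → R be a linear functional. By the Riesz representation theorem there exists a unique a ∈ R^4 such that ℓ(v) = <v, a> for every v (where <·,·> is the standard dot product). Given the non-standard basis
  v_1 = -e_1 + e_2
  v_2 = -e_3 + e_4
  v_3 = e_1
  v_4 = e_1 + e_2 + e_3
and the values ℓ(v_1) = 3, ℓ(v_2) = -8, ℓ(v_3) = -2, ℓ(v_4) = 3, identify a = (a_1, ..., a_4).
a = (-2, 1, 4, -4)

Write a = (a_1, ..., a_4) in the standard basis. For each basis vector v_i, ℓ(v_i) = <v_i, a> is a linear equation in the a_j's. Collect the n equations into a matrix system V a = ℓ, where row i of V is v_i (expressed in the standard basis). Since V is invertible (lower-triangular with 1s on the diagonal, up to permutation), solve by back-substitution:
  V =
[[-1, 1, 0, 0],
 [0, 0, -1, 1],
 [1, 0, 0, 0],
 [1, 1, 1, 0]]
  V a = (3, -8, -2, 3)
Solving gives a = (-2, 1, 4, -4).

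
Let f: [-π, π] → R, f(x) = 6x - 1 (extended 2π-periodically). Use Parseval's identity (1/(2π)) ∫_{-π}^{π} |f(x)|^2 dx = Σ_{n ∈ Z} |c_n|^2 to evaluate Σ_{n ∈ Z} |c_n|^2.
Σ |c_n|^2 = 12π^2 + 1

Expand and integrate term by term over [-π, π]:
  ∫ (6x)^2 dx = 36·(2π^3/3); ∫ 2·6·(-1)·x dx = 0 (odd integrand); ∫ (-1)^2 dx = 1·2π.
So (1/(2π)) ∫_{-π}^{π} (6x - 1)^2 dx = 36π^2/3 + 1 = 12π^2 + 1.
Parseval ⇒ Σ |c_n|^2 = 12π^2 + 1.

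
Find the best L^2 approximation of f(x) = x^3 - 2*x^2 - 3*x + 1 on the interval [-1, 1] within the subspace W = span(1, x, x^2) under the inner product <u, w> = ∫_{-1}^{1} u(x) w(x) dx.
g(x) = -2*x^2 - 12*x/5 + 1

The best approximation g ∈ W is the orthogonal projection of f onto W. Writing g = a_0 + a_1 x + a_2 x^2, the coefficients solve the normal equations G · a = b where
  G_{ij} = <φ_i, φ_j> and b_i = <f, φ_i>, with φ_0 = 1, φ_1 = x, φ_2 = x^2.
G =
  [2, 0, 2/3]
  [0, 2/3, 0]
  [2/3, 0, 2/5],
b = (2/3, -8/5, -2/15).
Solving gives a_0 = 1, a_1 = -12/5, a_2 = -2, so
  g(x) = -2*x^2 - 12*x/5 + 1.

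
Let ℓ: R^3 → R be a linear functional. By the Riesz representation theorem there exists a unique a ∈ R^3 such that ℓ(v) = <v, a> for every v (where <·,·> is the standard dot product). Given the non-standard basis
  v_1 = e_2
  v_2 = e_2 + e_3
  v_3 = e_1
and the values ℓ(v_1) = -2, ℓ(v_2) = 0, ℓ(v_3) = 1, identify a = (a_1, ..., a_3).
a = (1, -2, 2)

Write a = (a_1, ..., a_3) in the standard basis. For each basis vector v_i, ℓ(v_i) = <v_i, a> is a linear equation in the a_j's. Collect the n equations into a matrix system V a = ℓ, where row i of V is v_i (expressed in the standard basis). Since V is invertible (lower-triangular with 1s on the diagonal, up to permutation), solve by back-substitution:
  V =
[[0, 1, 0],
 [0, 1, 1],
 [1, 0, 0]]
  V a = (-2, 0, 1)
Solving gives a = (1, -2, 2).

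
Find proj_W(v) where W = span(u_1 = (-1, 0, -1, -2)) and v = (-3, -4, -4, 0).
proj_W(v) = (-7/6, 0, -7/6, -7/3)

Set up U = [u_1 | ... | u_1] ∈ R^(4×1). The projector onto W = col(U) is P = U (U^T U)^(-1) U^T.
Compute U^T U =
  [6],
and U^T v = (7).
Solve U^T U · c = U^T v for the coefficients: c = (7/6). The projection is proj_W(v) = U c.
Check: (v - proj_W(v)) · u_1 = 0  (should be 0).
Result: proj_W(v) = (-7/6, 0, -7/6, -7/3).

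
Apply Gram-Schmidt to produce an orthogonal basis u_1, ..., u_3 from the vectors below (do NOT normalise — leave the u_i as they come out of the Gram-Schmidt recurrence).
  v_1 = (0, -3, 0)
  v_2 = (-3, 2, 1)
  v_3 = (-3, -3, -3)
Orthogonal basis:
  u_1 = (0, -3, 0)
  u_2 = (-3, 0, 1)
  u_3 = (-6/5, 0, -18/5)

Apply the Gram-Schmidt recurrence
  u_1 = v_1
  u_i = v_i − Σ_{j<i} ((v_i · u_j) / (u_j · u_j)) · u_j.

Step by step this gives:
  u_1 = (0, -3, 0)
  u_2 = (-3, 0, 1)
  u_3 = (-6/5, 0, -18/5)

Orthogonality check:
  u_2 · u_1 = 0 (should be 0)
  u_3 · u_1 = 0 (should be 0)
  u_3 · u_2 = 0 (should be 0)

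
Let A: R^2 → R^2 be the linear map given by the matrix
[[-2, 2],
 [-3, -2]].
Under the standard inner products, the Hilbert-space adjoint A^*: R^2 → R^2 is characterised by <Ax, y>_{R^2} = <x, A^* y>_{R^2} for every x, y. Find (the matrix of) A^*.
A^* = A^T =
[[-2, -3],
 [2, -2]]

For real matrices with standard dot products, the defining identity <Ax, y> = <x, A^* y> gives (Ax)^T y = x^T (A^*) y, i.e. x^T A^T y = x^T (A^*) y. Since this holds for all x, y, we must have A^* = A^T. Therefore
A^* =
[[-2, -3],
 [2, -2]].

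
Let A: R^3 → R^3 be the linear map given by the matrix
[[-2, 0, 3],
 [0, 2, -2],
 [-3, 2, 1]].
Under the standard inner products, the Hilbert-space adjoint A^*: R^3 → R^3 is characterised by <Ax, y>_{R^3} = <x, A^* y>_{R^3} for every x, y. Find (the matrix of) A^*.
A^* = A^T =
[[-2, 0, -3],
 [0, 2, 2],
 [3, -2, 1]]

For real matrices with standard dot products, the defining identity <Ax, y> = <x, A^* y> gives (Ax)^T y = x^T (A^*) y, i.e. x^T A^T y = x^T (A^*) y. Since this holds for all x, y, we must have A^* = A^T. Therefore
A^* =
[[-2, 0, -3],
 [0, 2, 2],
 [3, -2, 1]].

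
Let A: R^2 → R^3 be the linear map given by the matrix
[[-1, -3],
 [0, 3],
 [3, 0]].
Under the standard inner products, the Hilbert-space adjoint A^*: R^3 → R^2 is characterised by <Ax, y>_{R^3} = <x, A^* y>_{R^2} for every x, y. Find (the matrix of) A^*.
A^* = A^T =
[[-1, 0, 3],
 [-3, 3, 0]]

For real matrices with standard dot products, the defining identity <Ax, y> = <x, A^* y> gives (Ax)^T y = x^T (A^*) y, i.e. x^T A^T y = x^T (A^*) y. Since this holds for all x, y, we must have A^* = A^T. Therefore
A^* =
[[-1, 0, 3],
 [-3, 3, 0]].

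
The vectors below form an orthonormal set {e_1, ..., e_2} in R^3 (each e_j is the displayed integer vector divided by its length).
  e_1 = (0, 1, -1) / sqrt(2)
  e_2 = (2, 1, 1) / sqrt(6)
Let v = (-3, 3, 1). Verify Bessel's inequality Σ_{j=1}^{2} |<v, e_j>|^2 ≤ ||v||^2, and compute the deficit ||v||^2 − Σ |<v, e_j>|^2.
Σ |<v, e_j>|^2 = 8/3; ||v||^2 = 19; deficit = 49/3

Write each e_j = u_j / sqrt(<u_j, u_j>) where u_j is the displayed integer vector. Then <v, e_j> = <v, u_j> / sqrt(<u_j, u_j>), so |<v, e_j>|^2 = <v, u_j>^2 / <u_j, u_j>.
Coefficients: <v, e_1> = 2/sqrt(2), <v, e_2> = -2/sqrt(6).
Square and sum: Σ |<v, e_j>|^2 = 8/3.
Compute ||v||^2 = v·v = 19.
Deficit = 19 − 8/3 = 49/3 ≥ 0, confirming Bessel's inequality. (The deficit equals ||v − Σ <v,e_j> e_j||^2, the squared distance from v to span{e_j}.)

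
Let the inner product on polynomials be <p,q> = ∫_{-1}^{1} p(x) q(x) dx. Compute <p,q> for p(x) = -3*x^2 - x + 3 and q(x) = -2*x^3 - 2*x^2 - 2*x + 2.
<p,q> = 128/15

Expand the product: p(x)·q(x) = 6*x^5 + 8*x^4 + 2*x^3 - 10*x^2 - 8*x + 6.
∫_{-1}^{1} of each monomial x^k gives [2/(k+1) if k even, 0 if k odd]. Integrating term-by-term (or equivalently evaluating the antiderivative F(x) = x^6 + 8*x^5/5 + x^4/2 - 10*x^3/3 - 4*x^2 + 6*x at the endpoints):
  F(1) − F(−1) = 53/30 − (-203/30) = 128/15.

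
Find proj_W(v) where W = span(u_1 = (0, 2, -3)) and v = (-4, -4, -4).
proj_W(v) = (0, 8/13, -12/13)

Set up U = [u_1 | ... | u_1] ∈ R^(3×1). The projector onto W = col(U) is P = U (U^T U)^(-1) U^T.
Compute U^T U =
  [13],
and U^T v = (4).
Solve U^T U · c = U^T v for the coefficients: c = (4/13). The projection is proj_W(v) = U c.
Check: (v - proj_W(v)) · u_1 = 0  (should be 0).
Result: proj_W(v) = (0, 8/13, -12/13).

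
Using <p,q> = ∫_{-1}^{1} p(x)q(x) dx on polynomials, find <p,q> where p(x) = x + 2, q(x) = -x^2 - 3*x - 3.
<p,q> = -46/3

Expand the product: p(x)·q(x) = -x^3 - 5*x^2 - 9*x - 6.
∫_{-1}^{1} of each monomial x^k gives [2/(k+1) if k even, 0 if k odd]. Integrating term-by-term (or equivalently evaluating the antiderivative F(x) = -x^4/4 - 5*x^3/3 - 9*x^2/2 - 6*x at the endpoints):
  F(1) − F(−1) = -149/12 − (35/12) = -46/3.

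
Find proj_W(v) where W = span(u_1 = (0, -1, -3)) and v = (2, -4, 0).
proj_W(v) = (0, -2/5, -6/5)

Set up U = [u_1 | ... | u_1] ∈ R^(3×1). The projector onto W = col(U) is P = U (U^T U)^(-1) U^T.
Compute U^T U =
  [10],
and U^T v = (4).
Solve U^T U · c = U^T v for the coefficients: c = (2/5). The projection is proj_W(v) = U c.
Check: (v - proj_W(v)) · u_1 = 0  (should be 0).
Result: proj_W(v) = (0, -2/5, -6/5).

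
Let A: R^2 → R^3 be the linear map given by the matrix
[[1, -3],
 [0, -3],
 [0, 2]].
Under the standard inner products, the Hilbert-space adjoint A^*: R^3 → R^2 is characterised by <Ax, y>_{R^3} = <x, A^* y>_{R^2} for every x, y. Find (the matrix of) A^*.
A^* = A^T =
[[1, 0, 0],
 [-3, -3, 2]]

For real matrices with standard dot products, the defining identity <Ax, y> = <x, A^* y> gives (Ax)^T y = x^T (A^*) y, i.e. x^T A^T y = x^T (A^*) y. Since this holds for all x, y, we must have A^* = A^T. Therefore
A^* =
[[1, 0, 0],
 [-3, -3, 2]].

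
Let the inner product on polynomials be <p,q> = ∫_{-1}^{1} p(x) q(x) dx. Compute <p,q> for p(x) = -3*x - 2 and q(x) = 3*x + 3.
<p,q> = -18

Expand the product: p(x)·q(x) = -9*x^2 - 15*x - 6.
∫_{-1}^{1} of each monomial x^k gives [2/(k+1) if k even, 0 if k odd]. Integrating term-by-term (or equivalently evaluating the antiderivative F(x) = -3*x^3 - 15*x^2/2 - 6*x at the endpoints):
  F(1) − F(−1) = -33/2 − (3/2) = -18.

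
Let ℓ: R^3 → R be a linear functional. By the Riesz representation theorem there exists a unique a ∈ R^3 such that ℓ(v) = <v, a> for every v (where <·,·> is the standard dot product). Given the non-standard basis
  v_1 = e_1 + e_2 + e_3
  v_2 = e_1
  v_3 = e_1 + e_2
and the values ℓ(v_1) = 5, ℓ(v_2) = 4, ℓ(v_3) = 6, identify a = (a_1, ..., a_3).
a = (4, 2, -1)

Write a = (a_1, ..., a_3) in the standard basis. For each basis vector v_i, ℓ(v_i) = <v_i, a> is a linear equation in the a_j's. Collect the n equations into a matrix system V a = ℓ, where row i of V is v_i (expressed in the standard basis). Since V is invertible (lower-triangular with 1s on the diagonal, up to permutation), solve by back-substitution:
  V =
[[1, 1, 1],
 [1, 0, 0],
 [1, 1, 0]]
  V a = (5, 4, 6)
Solving gives a = (4, 2, -1).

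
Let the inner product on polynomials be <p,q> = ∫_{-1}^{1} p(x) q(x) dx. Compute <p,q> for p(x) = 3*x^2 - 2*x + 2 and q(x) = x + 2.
<p,q> = 32/3

Expand the product: p(x)·q(x) = 3*x^3 + 4*x^2 - 2*x + 4.
∫_{-1}^{1} of each monomial x^k gives [2/(k+1) if k even, 0 if k odd]. Integrating term-by-term (or equivalently evaluating the antiderivative F(x) = 3*x^4/4 + 4*x^3/3 - x^2 + 4*x at the endpoints):
  F(1) − F(−1) = 61/12 − (-67/12) = 32/3.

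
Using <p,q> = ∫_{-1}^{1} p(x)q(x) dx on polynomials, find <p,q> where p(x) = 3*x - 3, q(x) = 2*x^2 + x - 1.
<p,q> = 4

Expand the product: p(x)·q(x) = 6*x^3 - 3*x^2 - 6*x + 3.
∫_{-1}^{1} of each monomial x^k gives [2/(k+1) if k even, 0 if k odd]. Integrating term-by-term (or equivalently evaluating the antiderivative F(x) = 3*x^4/2 - x^3 - 3*x^2 + 3*x at the endpoints):
  F(1) − F(−1) = 1/2 − (-7/2) = 4.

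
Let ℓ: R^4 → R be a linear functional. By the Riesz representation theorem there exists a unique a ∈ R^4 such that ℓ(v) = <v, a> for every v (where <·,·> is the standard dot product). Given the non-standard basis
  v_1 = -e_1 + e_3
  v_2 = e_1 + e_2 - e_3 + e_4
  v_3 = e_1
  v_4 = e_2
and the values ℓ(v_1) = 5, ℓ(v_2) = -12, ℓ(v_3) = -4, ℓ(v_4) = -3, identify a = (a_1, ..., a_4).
a = (-4, -3, 1, -4)

Write a = (a_1, ..., a_4) in the standard basis. For each basis vector v_i, ℓ(v_i) = <v_i, a> is a linear equation in the a_j's. Collect the n equations into a matrix system V a = ℓ, where row i of V is v_i (expressed in the standard basis). Since V is invertible (lower-triangular with 1s on the diagonal, up to permutation), solve by back-substitution:
  V =
[[-1, 0, 1, 0],
 [1, 1, -1, 1],
 [1, 0, 0, 0],
 [0, 1, 0, 0]]
  V a = (5, -12, -4, -3)
Solving gives a = (-4, -3, 1, -4).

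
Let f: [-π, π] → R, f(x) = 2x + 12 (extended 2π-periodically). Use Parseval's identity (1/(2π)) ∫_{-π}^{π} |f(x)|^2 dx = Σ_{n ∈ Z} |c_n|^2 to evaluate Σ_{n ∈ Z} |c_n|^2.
Σ |c_n|^2 = 4π^2/3 + 144

Expand and integrate term by term over [-π, π]:
  ∫ (2x)^2 dx = 4·(2π^3/3); ∫ 2·2·(12)·x dx = 0 (odd integrand); ∫ 12^2 dx = 144·2π.
So (1/(2π)) ∫_{-π}^{π} (2x + 12)^2 dx = 4π^2/3 + 144 = 4π^2/3 + 144.
Parseval ⇒ Σ |c_n|^2 = 4π^2/3 + 144.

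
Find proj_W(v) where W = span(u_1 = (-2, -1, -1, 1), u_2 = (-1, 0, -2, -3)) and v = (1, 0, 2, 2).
proj_W(v) = (109/97, 17/97, 167/97, 208/97)

Set up U = [u_1 | ... | u_2] ∈ R^(4×2). The projector onto W = col(U) is P = U (U^T U)^(-1) U^T.
Compute U^T U =
  [7, 1]
  [1, 14],
and U^T v = (-2, -11).
Solve U^T U · c = U^T v for the coefficients: c = (-17/97, -75/97). The projection is proj_W(v) = U c.
Check: (v - proj_W(v)) · u_1 = 0  (should be 0).
Check: (v - proj_W(v)) · u_2 = 0  (should be 0).
Result: proj_W(v) = (109/97, 17/97, 167/97, 208/97).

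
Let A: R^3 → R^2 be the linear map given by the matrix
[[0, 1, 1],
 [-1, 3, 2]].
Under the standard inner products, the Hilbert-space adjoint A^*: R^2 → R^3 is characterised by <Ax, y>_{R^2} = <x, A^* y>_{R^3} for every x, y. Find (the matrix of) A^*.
A^* = A^T =
[[0, -1],
 [1, 3],
 [1, 2]]

For real matrices with standard dot products, the defining identity <Ax, y> = <x, A^* y> gives (Ax)^T y = x^T (A^*) y, i.e. x^T A^T y = x^T (A^*) y. Since this holds for all x, y, we must have A^* = A^T. Therefore
A^* =
[[0, -1],
 [1, 3],
 [1, 2]].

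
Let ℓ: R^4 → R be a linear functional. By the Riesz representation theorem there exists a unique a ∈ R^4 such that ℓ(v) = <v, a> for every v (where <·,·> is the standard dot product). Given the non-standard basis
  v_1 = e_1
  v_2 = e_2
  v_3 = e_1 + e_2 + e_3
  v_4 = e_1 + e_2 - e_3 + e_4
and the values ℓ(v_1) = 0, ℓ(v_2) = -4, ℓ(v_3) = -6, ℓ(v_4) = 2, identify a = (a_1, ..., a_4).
a = (0, -4, -2, 4)

Write a = (a_1, ..., a_4) in the standard basis. For each basis vector v_i, ℓ(v_i) = <v_i, a> is a linear equation in the a_j's. Collect the n equations into a matrix system V a = ℓ, where row i of V is v_i (expressed in the standard basis). Since V is invertible (lower-triangular with 1s on the diagonal, up to permutation), solve by back-substitution:
  V =
[[1, 0, 0, 0],
 [0, 1, 0, 0],
 [1, 1, 1, 0],
 [1, 1, -1, 1]]
  V a = (0, -4, -6, 2)
Solving gives a = (0, -4, -2, 4).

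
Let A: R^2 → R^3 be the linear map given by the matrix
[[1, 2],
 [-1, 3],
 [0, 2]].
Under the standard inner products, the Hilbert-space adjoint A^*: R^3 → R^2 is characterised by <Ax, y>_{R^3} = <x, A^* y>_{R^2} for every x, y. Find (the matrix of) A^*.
A^* = A^T =
[[1, -1, 0],
 [2, 3, 2]]

For real matrices with standard dot products, the defining identity <Ax, y> = <x, A^* y> gives (Ax)^T y = x^T (A^*) y, i.e. x^T A^T y = x^T (A^*) y. Since this holds for all x, y, we must have A^* = A^T. Therefore
A^* =
[[1, -1, 0],
 [2, 3, 2]].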